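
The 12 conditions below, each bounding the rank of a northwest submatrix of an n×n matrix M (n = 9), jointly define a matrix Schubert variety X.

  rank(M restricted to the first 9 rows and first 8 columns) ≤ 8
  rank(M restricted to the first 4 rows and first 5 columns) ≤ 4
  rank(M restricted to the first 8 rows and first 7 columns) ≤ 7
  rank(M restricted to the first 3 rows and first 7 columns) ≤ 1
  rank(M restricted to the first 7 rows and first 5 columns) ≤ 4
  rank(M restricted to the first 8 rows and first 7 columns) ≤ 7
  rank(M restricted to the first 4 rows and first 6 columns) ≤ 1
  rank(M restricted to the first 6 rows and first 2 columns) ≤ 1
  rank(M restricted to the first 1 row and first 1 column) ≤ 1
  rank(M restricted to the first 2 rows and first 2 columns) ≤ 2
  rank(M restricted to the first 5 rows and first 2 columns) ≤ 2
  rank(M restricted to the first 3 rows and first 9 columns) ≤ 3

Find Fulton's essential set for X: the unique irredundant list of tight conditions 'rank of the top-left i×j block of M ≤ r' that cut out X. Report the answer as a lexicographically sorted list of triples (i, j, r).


Rank table r_w(9×9) implied by the 12 constraints:

  1 | 1 | 1 | 1 | 1 | 1 | 1 | 1 | 1
  1 | 1 | 1 | 1 | 1 | 1 | 1 | 2 | 2
  1 | 1 | 1 | 1 | 1 | 1 | 1 | 2 | 3
  1 | 1 | 1 | 1 | 1 | 1 | 2 | 3 | 4
  1 | 1 | 2 | 2 | 2 | 2 | 3 | 4 | 5
  1 | 1 | 2 | 3 | 3 | 3 | 4 | 5 | 6
  1 | 2 | 3 | 4 | 4 | 4 | 5 | 6 | 7
  1 | 2 | 3 | 4 | 5 | 5 | 6 | 7 | 8
  1 | 2 | 3 | 4 | 5 | 6 | 7 | 8 | 9

second differences of R give the permutation w = (1, 8, 9, 7, 3, 4, 2, 5, 6).

Rothe diagram D(w) (19 cells), 3 SE-corners (essential conditions):

[(3, 7, 1), (4, 6, 1), (6, 2, 1)]


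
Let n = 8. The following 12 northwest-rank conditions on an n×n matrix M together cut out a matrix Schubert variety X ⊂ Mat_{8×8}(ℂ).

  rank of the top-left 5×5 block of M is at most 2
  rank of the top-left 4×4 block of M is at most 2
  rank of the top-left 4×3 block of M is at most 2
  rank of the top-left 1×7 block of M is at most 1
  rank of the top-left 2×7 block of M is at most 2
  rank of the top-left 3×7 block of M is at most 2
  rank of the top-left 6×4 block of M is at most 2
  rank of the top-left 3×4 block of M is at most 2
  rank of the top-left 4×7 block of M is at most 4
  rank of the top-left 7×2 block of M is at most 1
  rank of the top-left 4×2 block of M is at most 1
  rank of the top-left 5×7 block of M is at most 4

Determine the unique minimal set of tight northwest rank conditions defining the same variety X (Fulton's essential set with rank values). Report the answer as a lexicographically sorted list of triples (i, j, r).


Reconstructing r_w from the 12 given conditions:

  i=1: 1  1  1  1  1  1  1  1
  i=2: 1  1  2  2  2  2  2  2
  i=3: 1  1  2  2  2  2  2  3
  i=4: 1  1  2  2  2  3  3  4
  i=5: 1  1  2  2  2  3  4  5
  i=6: 1  1  2  2  3  4  5  6
  i=7: 1  1  2  3  4  5  6  7
  i=8: 1  2  3  4  5  6  7  8

giving w = (1, 3, 8, 6, 7, 5, 4, 2) via Δ²R.

Fulton essential set (4 of the 15 Rothe cells):

[(3, 7, 2), (5, 5, 2), (6, 4, 2), (7, 2, 1)]


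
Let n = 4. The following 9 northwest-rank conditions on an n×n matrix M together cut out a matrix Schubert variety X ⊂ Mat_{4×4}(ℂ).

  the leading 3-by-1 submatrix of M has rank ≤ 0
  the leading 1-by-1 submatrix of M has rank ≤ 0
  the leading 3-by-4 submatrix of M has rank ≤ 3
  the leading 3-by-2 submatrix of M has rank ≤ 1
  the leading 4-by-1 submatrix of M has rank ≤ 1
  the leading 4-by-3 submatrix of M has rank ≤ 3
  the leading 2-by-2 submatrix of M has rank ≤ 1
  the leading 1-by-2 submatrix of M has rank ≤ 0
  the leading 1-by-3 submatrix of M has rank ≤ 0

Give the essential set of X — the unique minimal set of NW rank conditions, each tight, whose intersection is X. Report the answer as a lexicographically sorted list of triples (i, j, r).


The tightest implied rank at each (i,j), from the 9 conditions:

  row 1: 0 0 0 1
  row 2: 0 1 1 2
  row 3: 0 1 2 3
  row 4: 1 2 3 4

so w = (4, 2, 3, 1).

ℓ(w)=5; the 2 essential cells (i,j,r):

[(1, 3, 0), (3, 1, 0)]


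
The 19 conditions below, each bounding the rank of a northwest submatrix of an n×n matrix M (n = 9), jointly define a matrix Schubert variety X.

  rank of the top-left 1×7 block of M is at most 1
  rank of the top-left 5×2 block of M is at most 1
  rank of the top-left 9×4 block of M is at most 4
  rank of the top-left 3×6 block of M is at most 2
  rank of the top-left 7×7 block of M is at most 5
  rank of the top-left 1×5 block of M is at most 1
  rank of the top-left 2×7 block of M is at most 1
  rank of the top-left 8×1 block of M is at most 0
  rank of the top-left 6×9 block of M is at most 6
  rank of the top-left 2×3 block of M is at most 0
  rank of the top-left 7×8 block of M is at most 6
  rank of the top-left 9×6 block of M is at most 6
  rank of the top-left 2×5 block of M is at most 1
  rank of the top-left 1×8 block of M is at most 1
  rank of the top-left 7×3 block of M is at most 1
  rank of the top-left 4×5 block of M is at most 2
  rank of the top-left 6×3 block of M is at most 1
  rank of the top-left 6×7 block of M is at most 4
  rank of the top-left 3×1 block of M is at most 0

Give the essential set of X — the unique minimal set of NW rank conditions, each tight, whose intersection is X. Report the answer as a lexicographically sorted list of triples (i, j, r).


Rank table r_w(9×9) implied by the 19 constraints:

  i=1: 0, 0, 0, 1, 1, 1, 1, 1, 1
  i=2: 0, 0, 0, 1, 1, 1, 1, 2, 2
  i=3: 0, 1, 1, 2, 2, 2, 2, 3, 3
  i=4: 0, 1, 1, 2, 2, 3, 3, 4, 4
  i=5: 0, 1, 1, 2, 3, 4, 4, 5, 5
  i=6: 0, 1, 1, 2, 3, 4, 4, 5, 6
  i=7: 0, 1, 1, 2, 3, 4, 5, 6, 7
  i=8: 0, 1, 2, 3, 4, 5, 6, 7, 8
  i=9: 1, 2, 3, 4, 5, 6, 7, 8, 9

so w = (4, 8, 2, 6, 5, 9, 7, 3, 1).

6 SE-corners of the 21-cell Rothe diagram give Ess(w):

[(2, 3, 0), (2, 7, 1), (4, 5, 2), (6, 7, 4), (7, 3, 1), (8, 1, 0)]


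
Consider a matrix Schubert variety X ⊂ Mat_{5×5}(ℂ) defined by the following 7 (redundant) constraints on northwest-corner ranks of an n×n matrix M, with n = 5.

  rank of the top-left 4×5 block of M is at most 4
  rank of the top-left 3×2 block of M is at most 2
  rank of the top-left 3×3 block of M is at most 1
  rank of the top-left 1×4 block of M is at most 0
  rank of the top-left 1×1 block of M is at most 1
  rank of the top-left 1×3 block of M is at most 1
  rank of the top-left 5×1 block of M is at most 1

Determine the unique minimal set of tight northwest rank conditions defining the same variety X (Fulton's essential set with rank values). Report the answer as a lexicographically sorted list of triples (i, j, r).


Reconstructing r_w from the 7 given conditions:

  row 1: 0 | 0 | 0 | 0 | 1
  row 2: 1 | 1 | 1 | 1 | 2
  row 3: 1 | 1 | 1 | 2 | 3
  row 4: 1 | 2 | 2 | 3 | 4
  row 5: 1 | 2 | 3 | 4 | 5

second differences of R give the permutation w = (5, 1, 4, 2, 3).

ℓ(w)=6; the 2 essential cells (i,j,r):

[(1, 4, 0), (3, 3, 1)]


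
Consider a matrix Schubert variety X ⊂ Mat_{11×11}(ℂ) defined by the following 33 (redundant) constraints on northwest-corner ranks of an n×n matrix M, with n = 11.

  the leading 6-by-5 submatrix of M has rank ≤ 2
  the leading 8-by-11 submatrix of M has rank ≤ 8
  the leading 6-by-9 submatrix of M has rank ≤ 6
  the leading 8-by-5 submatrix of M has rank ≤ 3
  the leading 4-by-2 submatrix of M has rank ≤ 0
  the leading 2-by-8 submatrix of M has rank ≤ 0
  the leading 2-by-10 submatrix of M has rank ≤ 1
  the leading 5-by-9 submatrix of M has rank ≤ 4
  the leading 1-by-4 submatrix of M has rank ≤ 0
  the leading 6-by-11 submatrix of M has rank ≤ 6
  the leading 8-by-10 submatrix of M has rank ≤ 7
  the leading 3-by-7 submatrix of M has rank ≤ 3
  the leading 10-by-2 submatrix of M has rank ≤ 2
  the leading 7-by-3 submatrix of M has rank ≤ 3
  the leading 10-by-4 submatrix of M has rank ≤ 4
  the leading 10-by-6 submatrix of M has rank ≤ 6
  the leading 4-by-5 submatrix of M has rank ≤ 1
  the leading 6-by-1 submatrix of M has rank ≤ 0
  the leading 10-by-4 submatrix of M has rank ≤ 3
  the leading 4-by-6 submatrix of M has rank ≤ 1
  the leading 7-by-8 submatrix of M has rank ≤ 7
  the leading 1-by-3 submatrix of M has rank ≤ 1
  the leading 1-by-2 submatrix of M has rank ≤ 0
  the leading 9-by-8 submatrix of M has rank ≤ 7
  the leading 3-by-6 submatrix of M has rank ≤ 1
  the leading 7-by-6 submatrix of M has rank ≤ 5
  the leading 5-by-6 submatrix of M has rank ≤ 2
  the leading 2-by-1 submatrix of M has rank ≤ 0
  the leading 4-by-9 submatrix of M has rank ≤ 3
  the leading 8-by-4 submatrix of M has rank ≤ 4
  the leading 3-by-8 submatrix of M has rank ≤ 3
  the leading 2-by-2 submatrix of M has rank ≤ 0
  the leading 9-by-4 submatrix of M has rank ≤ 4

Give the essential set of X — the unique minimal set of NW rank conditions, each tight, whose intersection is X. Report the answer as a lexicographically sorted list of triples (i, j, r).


Propagating the 33 rank bounds to every northwest block:

  0  0  0  0  0  0  0  0  1  1  1
  0  0  0  0  0  0  0  0  1  1  2
  0  0  1  1  1  1  1  1  2  2  3
  0  0  1  1  1  1  2  2  3  3  4
  0  1  2  2  2  2  3  3  4  4  5
  0  1  2  2  2  3  4  4  5  5  6
  1  2  3  3  3  4  5  5  6  6  7
  1  2  3  3  3  4  5  6  7  7  8
  1  2  3  3  4  5  6  7  8  8  9
  1  2  3  3  4  5  6  7  8  9  10
  1  2  3  4  5  6  7  8  9  10  11

reading off 1-entries of Δ²R: w = (9, 11, 3, 7, 2, 6, 1, 8, 5, 10, 4).

Rothe diagram D(w) (32 cells), 8 SE-corners (essential conditions):

[(2, 8, 0), (2, 10, 1), (4, 2, 0), (4, 6, 1), (6, 1, 0), (6, 5, 2), (8, 5, 3), (10, 4, 3)]


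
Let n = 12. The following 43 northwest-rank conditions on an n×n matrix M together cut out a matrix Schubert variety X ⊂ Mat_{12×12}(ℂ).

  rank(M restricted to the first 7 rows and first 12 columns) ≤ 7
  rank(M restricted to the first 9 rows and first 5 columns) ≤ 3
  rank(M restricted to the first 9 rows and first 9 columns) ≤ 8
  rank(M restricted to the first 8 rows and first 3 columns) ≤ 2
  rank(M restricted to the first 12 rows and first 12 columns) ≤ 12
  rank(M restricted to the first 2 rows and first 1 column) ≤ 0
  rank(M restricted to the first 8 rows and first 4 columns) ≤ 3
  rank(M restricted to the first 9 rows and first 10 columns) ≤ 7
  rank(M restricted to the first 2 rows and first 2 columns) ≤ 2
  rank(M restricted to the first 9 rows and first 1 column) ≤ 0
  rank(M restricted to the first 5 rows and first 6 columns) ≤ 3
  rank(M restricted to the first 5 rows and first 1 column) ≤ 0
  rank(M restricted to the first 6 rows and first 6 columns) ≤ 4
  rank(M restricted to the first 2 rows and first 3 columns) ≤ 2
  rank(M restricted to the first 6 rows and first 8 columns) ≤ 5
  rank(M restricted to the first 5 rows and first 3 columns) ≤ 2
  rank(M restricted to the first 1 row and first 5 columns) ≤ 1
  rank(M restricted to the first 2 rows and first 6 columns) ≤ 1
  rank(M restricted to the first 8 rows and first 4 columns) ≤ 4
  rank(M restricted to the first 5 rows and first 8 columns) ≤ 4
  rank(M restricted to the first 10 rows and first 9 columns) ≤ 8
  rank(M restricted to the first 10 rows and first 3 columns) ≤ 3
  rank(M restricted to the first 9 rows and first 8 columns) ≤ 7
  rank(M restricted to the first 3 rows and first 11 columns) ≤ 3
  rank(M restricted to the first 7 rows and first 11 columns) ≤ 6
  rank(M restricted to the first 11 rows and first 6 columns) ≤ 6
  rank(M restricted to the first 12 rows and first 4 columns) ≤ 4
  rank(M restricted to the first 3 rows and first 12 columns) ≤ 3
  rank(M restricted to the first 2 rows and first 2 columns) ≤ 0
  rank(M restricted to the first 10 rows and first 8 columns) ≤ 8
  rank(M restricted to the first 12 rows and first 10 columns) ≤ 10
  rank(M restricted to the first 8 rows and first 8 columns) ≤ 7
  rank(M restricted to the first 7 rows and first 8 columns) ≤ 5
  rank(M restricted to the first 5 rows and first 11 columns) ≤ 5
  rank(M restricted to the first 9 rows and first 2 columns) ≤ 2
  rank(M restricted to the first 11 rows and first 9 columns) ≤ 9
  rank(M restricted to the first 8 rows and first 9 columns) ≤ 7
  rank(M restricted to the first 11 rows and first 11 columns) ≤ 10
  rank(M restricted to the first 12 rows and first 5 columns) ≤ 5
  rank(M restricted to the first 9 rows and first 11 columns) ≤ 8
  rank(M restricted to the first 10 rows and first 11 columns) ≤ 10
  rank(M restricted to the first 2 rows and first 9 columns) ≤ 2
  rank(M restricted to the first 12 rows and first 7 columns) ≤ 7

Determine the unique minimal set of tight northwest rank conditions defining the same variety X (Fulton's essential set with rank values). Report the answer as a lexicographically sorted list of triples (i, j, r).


Propagating the 43 rank bounds to every northwest block:

  i=1: 0, 0, 1, 1, 1, 1, 1, 1, 1, 1, 1, 1
  i=2: 0, 0, 1, 1, 1, 1, 2, 2, 2, 2, 2, 2
  i=3: 0, 1, 2, 2, 2, 2, 3, 3, 3, 3, 3, 3
  i=4: 0, 1, 2, 3, 3, 3, 4, 4, 4, 4, 4, 4
  i=5: 0, 1, 2, 3, 3, 3, 4, 4, 5, 5, 5, 5
  i=6: 0, 1, 2, 3, 3, 4, 5, 5, 6, 6, 6, 6
  i=7: 0, 1, 2, 3, 3, 4, 5, 5, 6, 6, 6, 7
  i=8: 0, 1, 2, 3, 3, 4, 5, 6, 7, 7, 7, 8
  i=9: 0, 1, 2, 3, 3, 4, 5, 6, 7, 7, 8, 9
  i=10: 1, 2, 3, 4, 4, 5, 6, 7, 8, 8, 9, 10
  i=11: 1, 2, 3, 4, 5, 6, 7, 8, 9, 9, 10, 11
  i=12: 1, 2, 3, 4, 5, 6, 7, 8, 9, 10, 11, 12

giving w = (3, 7, 2, 4, 9, 6, 12, 8, 11, 1, 5, 10) via Δ²R.

9 SE-corners of the 25-cell Rothe diagram give Ess(w):

[(2, 2, 0), (2, 6, 1), (5, 6, 3), (5, 8, 4), (7, 8, 5), (7, 11, 6), (9, 1, 0), (9, 5, 3), (9, 10, 7)]


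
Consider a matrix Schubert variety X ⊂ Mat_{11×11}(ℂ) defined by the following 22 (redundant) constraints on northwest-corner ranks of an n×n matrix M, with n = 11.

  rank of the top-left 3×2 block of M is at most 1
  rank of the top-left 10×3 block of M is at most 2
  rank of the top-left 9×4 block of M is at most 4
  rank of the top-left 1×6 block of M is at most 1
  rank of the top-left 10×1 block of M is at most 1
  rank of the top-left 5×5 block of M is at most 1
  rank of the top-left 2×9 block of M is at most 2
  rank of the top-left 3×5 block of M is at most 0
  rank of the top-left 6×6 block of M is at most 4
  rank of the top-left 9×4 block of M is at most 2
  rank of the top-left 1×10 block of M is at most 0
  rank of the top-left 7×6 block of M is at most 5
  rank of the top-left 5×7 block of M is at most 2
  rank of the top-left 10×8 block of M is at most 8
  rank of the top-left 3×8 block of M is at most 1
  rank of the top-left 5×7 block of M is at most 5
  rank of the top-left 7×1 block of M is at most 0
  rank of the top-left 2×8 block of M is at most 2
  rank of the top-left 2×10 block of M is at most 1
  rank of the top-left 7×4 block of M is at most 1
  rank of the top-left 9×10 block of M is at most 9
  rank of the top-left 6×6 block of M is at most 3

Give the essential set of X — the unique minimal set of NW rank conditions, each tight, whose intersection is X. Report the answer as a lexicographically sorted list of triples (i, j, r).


Rank table r_w(11×11) implied by the 22 constraints:

  0 0 0 0 0 0 0 0 0 0 1
  0 0 0 0 0 1 1 1 1 1 2
  0 0 0 0 0 1 1 1 2 2 3
  0 1 1 1 1 2 2 2 3 3 4
  0 1 1 1 1 2 2 3 4 4 5
  0 1 1 1 2 3 3 4 5 5 6
  0 1 1 1 2 3 4 5 6 6 7
  1 2 2 2 3 4 5 6 7 7 8
  1 2 2 2 3 4 5 6 7 8 9
  1 2 2 3 4 5 6 7 8 9 10
  1 2 3 4 5 6 7 8 9 10 11

giving w = (11, 6, 9, 2, 8, 5, 7, 1, 10, 4, 3) via Δ²R.

ℓ(w)=37; the 9 essential cells (i,j,r):

[(1, 10, 0), (3, 5, 0), (3, 8, 1), (5, 5, 1), (5, 7, 2), (7, 1, 0), (7, 4, 1), (9, 4, 2), (10, 3, 2)]


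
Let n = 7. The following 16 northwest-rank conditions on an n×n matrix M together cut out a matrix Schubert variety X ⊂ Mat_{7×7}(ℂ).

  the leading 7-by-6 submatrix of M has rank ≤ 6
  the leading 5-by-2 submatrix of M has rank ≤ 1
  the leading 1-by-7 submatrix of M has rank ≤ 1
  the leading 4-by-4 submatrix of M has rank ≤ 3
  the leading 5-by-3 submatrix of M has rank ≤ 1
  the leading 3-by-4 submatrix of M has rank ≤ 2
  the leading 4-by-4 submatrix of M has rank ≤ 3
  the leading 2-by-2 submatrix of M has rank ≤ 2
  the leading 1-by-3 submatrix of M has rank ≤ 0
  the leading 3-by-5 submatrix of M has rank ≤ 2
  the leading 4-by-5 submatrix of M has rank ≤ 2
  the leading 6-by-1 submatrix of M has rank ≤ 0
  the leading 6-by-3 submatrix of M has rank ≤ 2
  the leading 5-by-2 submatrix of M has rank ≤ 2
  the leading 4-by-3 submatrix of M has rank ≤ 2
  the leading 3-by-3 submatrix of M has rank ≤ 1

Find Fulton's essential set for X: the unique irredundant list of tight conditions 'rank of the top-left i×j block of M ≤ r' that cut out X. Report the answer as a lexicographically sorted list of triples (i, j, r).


The tightest implied rank at each (i,j), from the 16 conditions:

  i=1: 0 | 0 | 0 | 1 | 1 | 1 | 1
  i=2: 0 | 1 | 1 | 2 | 2 | 2 | 2
  i=3: 0 | 1 | 1 | 2 | 2 | 3 | 3
  i=4: 0 | 1 | 1 | 2 | 2 | 3 | 4
  i=5: 0 | 1 | 1 | 2 | 3 | 4 | 5
  i=6: 0 | 1 | 2 | 3 | 4 | 5 | 6
  i=7: 1 | 2 | 3 | 4 | 5 | 6 | 7

the unique w with this rank table is (4, 2, 6, 7, 5, 3, 1).

4 SE-corners of the 13-cell Rothe diagram give Ess(w):

[(1, 3, 0), (4, 5, 2), (5, 3, 1), (6, 1, 0)]


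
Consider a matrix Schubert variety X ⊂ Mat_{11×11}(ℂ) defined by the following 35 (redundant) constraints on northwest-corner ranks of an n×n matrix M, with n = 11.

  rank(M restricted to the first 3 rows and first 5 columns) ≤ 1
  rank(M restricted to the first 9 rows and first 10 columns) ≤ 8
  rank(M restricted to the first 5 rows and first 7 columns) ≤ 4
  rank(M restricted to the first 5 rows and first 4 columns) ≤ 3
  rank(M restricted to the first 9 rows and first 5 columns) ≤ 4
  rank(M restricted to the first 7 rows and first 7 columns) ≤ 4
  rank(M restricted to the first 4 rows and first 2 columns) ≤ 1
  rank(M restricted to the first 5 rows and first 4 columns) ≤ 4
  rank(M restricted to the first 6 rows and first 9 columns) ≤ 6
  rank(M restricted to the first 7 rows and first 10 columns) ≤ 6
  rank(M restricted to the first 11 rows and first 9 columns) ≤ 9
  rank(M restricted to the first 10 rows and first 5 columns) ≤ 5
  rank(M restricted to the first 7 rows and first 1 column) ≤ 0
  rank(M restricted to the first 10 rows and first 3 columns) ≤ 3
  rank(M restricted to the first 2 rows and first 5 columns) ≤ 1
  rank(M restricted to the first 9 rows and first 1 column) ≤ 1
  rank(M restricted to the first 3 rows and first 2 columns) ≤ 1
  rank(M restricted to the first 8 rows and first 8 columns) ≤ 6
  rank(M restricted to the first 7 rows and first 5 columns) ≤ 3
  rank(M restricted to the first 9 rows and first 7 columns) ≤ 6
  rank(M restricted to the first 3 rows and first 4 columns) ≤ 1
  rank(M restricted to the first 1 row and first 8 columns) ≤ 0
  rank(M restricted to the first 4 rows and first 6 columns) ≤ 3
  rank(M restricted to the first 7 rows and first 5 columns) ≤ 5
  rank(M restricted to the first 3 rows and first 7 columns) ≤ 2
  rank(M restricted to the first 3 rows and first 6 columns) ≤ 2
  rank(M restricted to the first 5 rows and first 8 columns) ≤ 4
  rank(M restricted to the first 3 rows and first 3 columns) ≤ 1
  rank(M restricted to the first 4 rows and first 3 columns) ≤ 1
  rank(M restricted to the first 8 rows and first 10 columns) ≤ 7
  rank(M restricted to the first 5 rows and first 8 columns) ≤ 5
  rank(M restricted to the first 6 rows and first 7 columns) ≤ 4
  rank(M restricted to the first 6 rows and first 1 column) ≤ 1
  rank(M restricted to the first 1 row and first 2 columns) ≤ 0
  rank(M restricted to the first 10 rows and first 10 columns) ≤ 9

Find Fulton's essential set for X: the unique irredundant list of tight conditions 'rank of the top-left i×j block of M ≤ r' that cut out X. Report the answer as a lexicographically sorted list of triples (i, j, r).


Rank table r_w(11×11) implied by the 35 constraints:

  row 1: 0  0  0  0  0  0  0  0  1  1  1
  row 2: 0  1  1  1  1  1  1  1  2  2  2
  row 3: 0  1  1  1  1  2  2  2  3  3  3
  row 4: 0  1  1  2  2  3  3  3  4  4  4
  row 5: 0  1  2  3  3  4  4  4  5  5  5
  row 6: 0  1  2  3  3  4  4  5  6  6  6
  row 7: 0  1  2  3  3  4  4  5  6  6  7
  row 8: 1  2  3  4  4  5  5  6  7  7  8
  row 9: 1  2  3  4  4  5  6  7  8  8  9
  row 10: 1  2  3  4  5  6  7  8  9  9  10
  row 11: 1  2  3  4  5  6  7  8  9  10  11

so w = (9, 2, 6, 4, 3, 8, 11, 1, 7, 5, 10).

8 SE-corners of the 24-cell Rothe diagram give Ess(w):

[(1, 8, 0), (3, 5, 1), (4, 3, 1), (7, 1, 0), (7, 5, 3), (7, 7, 4), (7, 10, 6), (9, 5, 4)]


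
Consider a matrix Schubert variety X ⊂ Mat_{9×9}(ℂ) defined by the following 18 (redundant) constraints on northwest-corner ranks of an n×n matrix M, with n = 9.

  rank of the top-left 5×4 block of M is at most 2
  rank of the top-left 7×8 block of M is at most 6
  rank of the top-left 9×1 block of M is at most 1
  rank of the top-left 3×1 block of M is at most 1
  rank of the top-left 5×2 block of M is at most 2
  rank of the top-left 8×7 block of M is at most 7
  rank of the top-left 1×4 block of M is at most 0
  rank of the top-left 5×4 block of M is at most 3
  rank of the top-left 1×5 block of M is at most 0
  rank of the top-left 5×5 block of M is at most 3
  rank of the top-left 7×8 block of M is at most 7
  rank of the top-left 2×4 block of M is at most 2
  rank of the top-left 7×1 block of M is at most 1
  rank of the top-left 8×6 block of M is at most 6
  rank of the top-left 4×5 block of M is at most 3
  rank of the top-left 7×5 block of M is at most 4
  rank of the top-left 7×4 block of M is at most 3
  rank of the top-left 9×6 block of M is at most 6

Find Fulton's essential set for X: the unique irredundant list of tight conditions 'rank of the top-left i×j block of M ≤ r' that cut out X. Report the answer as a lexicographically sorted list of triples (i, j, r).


Recovering R(i,j) via the rank-extension bound from the 18 conditions:

  row 1: 0 0 0 0 0 1 1 1 1
  row 2: 1 1 1 1 1 2 2 2 2
  row 3: 1 2 2 2 2 3 3 3 3
  row 4: 1 2 2 2 3 4 4 4 4
  row 5: 1 2 2 2 3 4 5 5 5
  row 6: 1 2 3 3 4 5 6 6 6
  row 7: 1 2 3 3 4 5 6 6 7
  row 8: 1 2 3 4 5 6 7 7 8
  row 9: 1 2 3 4 5 6 7 8 9

second differences of R give the permutation w = (6, 1, 2, 5, 7, 3, 9, 4, 8).

D(w) has 11 cells with 4 SE-corners; essential set:

[(1, 5, 0), (5, 4, 2), (7, 4, 3), (7, 8, 6)]


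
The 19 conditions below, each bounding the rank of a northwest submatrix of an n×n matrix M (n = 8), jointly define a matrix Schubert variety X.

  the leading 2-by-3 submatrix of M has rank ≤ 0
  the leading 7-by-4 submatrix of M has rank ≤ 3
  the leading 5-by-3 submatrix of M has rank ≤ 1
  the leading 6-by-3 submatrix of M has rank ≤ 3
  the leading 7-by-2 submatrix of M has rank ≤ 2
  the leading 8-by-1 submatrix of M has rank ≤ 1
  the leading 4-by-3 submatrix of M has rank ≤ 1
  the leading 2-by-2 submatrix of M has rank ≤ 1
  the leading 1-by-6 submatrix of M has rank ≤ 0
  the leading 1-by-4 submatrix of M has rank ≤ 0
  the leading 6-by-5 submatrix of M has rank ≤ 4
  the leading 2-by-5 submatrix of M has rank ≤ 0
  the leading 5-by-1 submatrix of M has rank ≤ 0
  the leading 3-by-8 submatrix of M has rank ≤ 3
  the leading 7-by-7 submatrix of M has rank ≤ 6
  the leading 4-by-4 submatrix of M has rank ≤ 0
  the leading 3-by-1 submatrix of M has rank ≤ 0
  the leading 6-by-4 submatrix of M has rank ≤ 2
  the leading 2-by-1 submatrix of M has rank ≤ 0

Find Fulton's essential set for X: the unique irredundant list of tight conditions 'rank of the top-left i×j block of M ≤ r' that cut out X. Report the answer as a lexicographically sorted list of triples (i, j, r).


Recovering R(i,j) via the rank-extension bound from the 19 conditions:

  0 | 0 | 0 | 0 | 0 | 0 | 1 | 1
  0 | 0 | 0 | 0 | 0 | 1 | 2 | 2
  0 | 0 | 0 | 0 | 1 | 2 | 3 | 3
  0 | 0 | 0 | 0 | 1 | 2 | 3 | 4
  0 | 1 | 1 | 1 | 2 | 3 | 4 | 5
  1 | 2 | 2 | 2 | 3 | 4 | 5 | 6
  1 | 2 | 3 | 3 | 4 | 5 | 6 | 7
  1 | 2 | 3 | 4 | 5 | 6 | 7 | 8

so w = (7, 6, 5, 8, 2, 1, 3, 4).

Fulton essential set (4 of the 20 Rothe cells):

[(1, 6, 0), (2, 5, 0), (4, 4, 0), (5, 1, 0)]


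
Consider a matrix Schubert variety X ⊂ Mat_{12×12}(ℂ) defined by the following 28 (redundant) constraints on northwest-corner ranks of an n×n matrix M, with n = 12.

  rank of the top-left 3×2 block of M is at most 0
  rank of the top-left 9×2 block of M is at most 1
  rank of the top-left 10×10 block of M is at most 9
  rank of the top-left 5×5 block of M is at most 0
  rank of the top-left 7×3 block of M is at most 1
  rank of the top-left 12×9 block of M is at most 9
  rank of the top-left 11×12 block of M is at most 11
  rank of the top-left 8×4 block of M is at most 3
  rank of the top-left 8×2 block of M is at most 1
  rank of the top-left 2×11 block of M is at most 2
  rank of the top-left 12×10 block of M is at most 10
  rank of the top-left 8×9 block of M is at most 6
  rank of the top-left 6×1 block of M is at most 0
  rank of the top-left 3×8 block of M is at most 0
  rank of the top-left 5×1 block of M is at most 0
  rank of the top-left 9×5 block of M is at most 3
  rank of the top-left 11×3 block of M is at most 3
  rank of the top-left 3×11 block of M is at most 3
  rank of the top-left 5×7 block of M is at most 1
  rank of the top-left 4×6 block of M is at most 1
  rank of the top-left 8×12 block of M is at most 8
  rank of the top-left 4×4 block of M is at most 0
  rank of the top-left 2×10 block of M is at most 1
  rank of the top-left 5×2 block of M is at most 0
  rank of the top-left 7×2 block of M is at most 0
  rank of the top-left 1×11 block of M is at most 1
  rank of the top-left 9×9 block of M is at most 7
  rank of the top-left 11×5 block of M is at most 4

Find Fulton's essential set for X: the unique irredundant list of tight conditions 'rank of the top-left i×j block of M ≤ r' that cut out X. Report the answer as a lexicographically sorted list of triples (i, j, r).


Rank table r_w(12×12) implied by the 28 constraints:

  0, 0, 0, 0, 0, 0, 0, 0, 1, 1, 1, 1
  0, 0, 0, 0, 0, 0, 0, 0, 1, 1, 2, 2
  0, 0, 0, 0, 0, 0, 0, 0, 1, 2, 3, 3
  0, 0, 0, 0, 0, 1, 1, 1, 2, 3, 4, 4
  0, 0, 0, 0, 0, 1, 1, 2, 3, 4, 5, 5
  0, 0, 1, 1, 1, 2, 2, 3, 4, 5, 6, 6
  0, 0, 1, 2, 2, 3, 3, 4, 5, 6, 7, 7
  1, 1, 2, 3, 3, 4, 4, 5, 6, 7, 8, 8
  1, 1, 2, 3, 3, 4, 5, 6, 7, 8, 9, 9
  1, 2, 3, 4, 4, 5, 6, 7, 8, 9, 10, 10
  1, 2, 3, 4, 4, 5, 6, 7, 8, 9, 10, 11
  1, 2, 3, 4, 5, 6, 7, 8, 9, 10, 11, 12

so w = (9, 11, 10, 6, 8, 3, 4, 1, 7, 2, 12, 5).

ℓ(w)=43; the 8 essential cells (i,j,r):

[(2, 10, 1), (3, 8, 0), (5, 5, 0), (5, 7, 1), (7, 2, 0), (9, 2, 1), (9, 5, 3), (11, 5, 4)]


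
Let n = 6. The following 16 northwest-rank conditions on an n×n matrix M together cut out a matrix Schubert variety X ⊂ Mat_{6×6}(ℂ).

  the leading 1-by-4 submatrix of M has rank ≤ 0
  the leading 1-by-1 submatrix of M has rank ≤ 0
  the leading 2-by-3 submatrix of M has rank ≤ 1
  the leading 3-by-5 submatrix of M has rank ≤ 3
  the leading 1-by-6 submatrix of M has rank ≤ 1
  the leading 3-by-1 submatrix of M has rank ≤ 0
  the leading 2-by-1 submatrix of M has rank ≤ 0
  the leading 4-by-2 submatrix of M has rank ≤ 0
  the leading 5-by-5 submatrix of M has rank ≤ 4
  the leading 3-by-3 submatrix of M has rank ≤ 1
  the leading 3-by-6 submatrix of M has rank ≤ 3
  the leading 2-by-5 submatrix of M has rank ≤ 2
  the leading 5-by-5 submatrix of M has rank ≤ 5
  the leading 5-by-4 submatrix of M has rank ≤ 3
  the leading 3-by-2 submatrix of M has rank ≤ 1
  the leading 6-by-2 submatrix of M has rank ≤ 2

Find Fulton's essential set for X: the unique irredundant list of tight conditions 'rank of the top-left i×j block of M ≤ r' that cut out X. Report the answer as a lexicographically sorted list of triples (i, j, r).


Computing R[i][j] = min implied NW-rank bound (n=6, 16 conditions):

  row 1: 0 | 0 | 0 | 0 | 1 | 1
  row 2: 0 | 0 | 1 | 1 | 2 | 2
  row 3: 0 | 0 | 1 | 2 | 3 | 3
  row 4: 0 | 0 | 1 | 2 | 3 | 4
  row 5: 1 | 1 | 2 | 3 | 4 | 5
  row 6: 1 | 2 | 3 | 4 | 5 | 6

reading off 1-entries of Δ²R: w = (5, 3, 4, 6, 1, 2).

ℓ(w)=10; the 2 essential cells (i,j,r):

[(1, 4, 0), (4, 2, 0)]


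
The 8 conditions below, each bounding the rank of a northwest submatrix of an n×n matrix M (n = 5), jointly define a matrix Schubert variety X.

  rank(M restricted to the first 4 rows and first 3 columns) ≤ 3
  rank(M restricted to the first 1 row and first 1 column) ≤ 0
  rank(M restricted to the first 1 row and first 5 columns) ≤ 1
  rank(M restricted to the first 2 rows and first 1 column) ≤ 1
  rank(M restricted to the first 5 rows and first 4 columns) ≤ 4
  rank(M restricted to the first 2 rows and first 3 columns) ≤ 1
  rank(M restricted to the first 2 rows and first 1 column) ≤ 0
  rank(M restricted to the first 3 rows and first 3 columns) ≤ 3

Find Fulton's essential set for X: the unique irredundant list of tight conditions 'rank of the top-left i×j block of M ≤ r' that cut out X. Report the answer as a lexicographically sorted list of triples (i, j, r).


Computing R[i][j] = min implied NW-rank bound (n=5, 8 conditions):

  0, 1, 1, 1, 1
  0, 1, 1, 2, 2
  1, 2, 2, 3, 3
  1, 2, 3, 4, 4
  1, 2, 3, 4, 5

reading off 1-entries of Δ²R: w = (2, 4, 1, 3, 5).

Rothe diagram D(w) (3 cells), 2 SE-corners (essential conditions):

[(2, 1, 0), (2, 3, 1)]


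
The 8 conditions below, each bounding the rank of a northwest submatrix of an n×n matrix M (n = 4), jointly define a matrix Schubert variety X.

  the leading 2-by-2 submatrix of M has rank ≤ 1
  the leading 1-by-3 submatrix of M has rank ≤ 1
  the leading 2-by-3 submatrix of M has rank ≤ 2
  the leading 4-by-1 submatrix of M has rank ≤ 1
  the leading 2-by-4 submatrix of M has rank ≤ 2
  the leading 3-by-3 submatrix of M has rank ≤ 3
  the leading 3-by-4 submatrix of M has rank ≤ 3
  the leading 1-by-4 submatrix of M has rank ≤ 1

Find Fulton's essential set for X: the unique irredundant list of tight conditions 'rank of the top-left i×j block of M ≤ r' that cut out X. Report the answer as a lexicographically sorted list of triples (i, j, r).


Reconstructing r_w from the 8 given conditions:

  i=1: 1 1 1 1
  i=2: 1 1 2 2
  i=3: 1 2 3 3
  i=4: 1 2 3 4

second differences of R give the permutation w = (1, 3, 2, 4).

1 SE-corner of the 1-cell Rothe diagram gives Ess(w):

[(2, 2, 1)]


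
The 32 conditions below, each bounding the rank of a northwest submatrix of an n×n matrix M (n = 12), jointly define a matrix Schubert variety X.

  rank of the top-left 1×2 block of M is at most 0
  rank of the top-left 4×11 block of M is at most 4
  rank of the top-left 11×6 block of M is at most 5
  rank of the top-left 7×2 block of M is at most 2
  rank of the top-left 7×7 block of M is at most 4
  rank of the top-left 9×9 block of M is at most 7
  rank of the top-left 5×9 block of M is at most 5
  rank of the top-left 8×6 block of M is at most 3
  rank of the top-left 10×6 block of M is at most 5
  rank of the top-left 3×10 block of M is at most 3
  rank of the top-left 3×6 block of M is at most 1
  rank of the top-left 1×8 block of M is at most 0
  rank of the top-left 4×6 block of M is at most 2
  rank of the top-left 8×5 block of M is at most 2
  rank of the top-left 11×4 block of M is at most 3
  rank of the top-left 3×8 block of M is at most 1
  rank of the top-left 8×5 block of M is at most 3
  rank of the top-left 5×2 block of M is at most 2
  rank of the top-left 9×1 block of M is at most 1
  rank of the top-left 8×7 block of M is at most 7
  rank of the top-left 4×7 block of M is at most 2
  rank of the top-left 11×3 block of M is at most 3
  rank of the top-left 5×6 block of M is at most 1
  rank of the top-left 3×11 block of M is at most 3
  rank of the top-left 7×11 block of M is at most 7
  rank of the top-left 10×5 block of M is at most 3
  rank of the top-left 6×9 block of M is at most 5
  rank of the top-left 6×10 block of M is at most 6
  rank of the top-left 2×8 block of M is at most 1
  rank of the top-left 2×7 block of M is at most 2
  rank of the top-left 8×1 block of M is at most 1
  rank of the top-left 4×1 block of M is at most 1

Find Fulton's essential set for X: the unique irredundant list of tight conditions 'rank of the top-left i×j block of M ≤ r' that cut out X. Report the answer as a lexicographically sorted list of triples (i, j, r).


Reconstructing r_w from the 32 given conditions:

  0, 0, 0, 0, 0, 0, 0, 0, 1, 1, 1, 1
  1, 1, 1, 1, 1, 1, 1, 1, 2, 2, 2, 2
  1, 1, 1, 1, 1, 1, 1, 1, 2, 3, 3, 3
  1, 1, 1, 1, 1, 1, 2, 2, 3, 4, 4, 4
  1, 1, 1, 1, 1, 1, 2, 3, 4, 5, 5, 5
  1, 2, 2, 2, 2, 2, 3, 4, 5, 6, 6, 6
  1, 2, 2, 2, 2, 3, 4, 5, 6, 7, 7, 7
  1, 2, 2, 2, 2, 3, 4, 5, 6, 7, 8, 8
  1, 2, 3, 3, 3, 4, 5, 6, 7, 8, 9, 9
  1, 2, 3, 3, 3, 4, 5, 6, 7, 8, 9, 10
  1, 2, 3, 3, 4, 5, 6, 7, 8, 9, 10, 11
  1, 2, 3, 4, 5, 6, 7, 8, 9, 10, 11, 12

giving w = (9, 1, 10, 7, 8, 2, 6, 11, 3, 12, 5, 4) via Δ²R.

Rothe diagram D(w) (34 cells), 6 SE-corners (essential conditions):

[(1, 8, 0), (3, 8, 1), (5, 6, 1), (8, 5, 2), (10, 5, 3), (11, 4, 3)]


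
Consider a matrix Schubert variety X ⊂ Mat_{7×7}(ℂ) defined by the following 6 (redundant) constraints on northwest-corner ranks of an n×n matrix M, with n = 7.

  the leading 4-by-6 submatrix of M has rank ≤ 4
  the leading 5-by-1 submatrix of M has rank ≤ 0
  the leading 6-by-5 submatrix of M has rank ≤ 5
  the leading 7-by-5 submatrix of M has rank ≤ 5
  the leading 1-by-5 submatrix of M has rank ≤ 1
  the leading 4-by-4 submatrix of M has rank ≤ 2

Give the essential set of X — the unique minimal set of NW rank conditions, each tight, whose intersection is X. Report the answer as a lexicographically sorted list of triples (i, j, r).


Recovering R(i,j) via the rank-extension bound from the 6 conditions:

  row 1: 0 | 1 | 1 | 1 | 1 | 1 | 1
  row 2: 0 | 1 | 2 | 2 | 2 | 2 | 2
  row 3: 0 | 1 | 2 | 2 | 3 | 3 | 3
  row 4: 0 | 1 | 2 | 2 | 3 | 4 | 4
  row 5: 0 | 1 | 2 | 3 | 4 | 5 | 5
  row 6: 1 | 2 | 3 | 4 | 5 | 6 | 6
  row 7: 1 | 2 | 3 | 4 | 5 | 6 | 7

reading off 1-entries of Δ²R: w = (2, 3, 5, 6, 4, 1, 7).

D(w) has 7 cells with 2 SE-corners; essential set:

[(4, 4, 2), (5, 1, 0)]


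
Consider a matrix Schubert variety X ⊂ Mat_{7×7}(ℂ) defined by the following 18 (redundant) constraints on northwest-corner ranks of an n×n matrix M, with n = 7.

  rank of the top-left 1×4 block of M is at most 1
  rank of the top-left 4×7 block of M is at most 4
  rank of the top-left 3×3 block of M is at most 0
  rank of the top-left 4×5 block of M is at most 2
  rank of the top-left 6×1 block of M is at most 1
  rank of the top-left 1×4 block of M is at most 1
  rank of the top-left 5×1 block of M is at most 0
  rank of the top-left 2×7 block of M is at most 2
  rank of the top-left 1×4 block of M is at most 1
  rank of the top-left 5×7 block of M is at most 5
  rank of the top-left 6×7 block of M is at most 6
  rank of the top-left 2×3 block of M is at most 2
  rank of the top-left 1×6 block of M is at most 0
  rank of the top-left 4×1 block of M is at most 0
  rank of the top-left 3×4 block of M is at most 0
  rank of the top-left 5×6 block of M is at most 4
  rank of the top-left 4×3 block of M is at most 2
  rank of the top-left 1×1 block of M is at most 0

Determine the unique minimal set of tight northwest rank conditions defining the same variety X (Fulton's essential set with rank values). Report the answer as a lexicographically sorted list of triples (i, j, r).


Rank table r_w(7×7) implied by the 18 constraints:

  i=1: 0 | 0 | 0 | 0 | 0 | 0 | 1
  i=2: 0 | 0 | 0 | 0 | 1 | 1 | 2
  i=3: 0 | 0 | 0 | 0 | 1 | 2 | 3
  i=4: 0 | 1 | 1 | 1 | 2 | 3 | 4
  i=5: 0 | 1 | 2 | 2 | 3 | 4 | 5
  i=6: 1 | 2 | 3 | 3 | 4 | 5 | 6
  i=7: 1 | 2 | 3 | 4 | 5 | 6 | 7

hence w(1..7) = (7, 5, 6, 2, 3, 1, 4).

3 SE-corners of the 16-cell Rothe diagram give Ess(w):

[(1, 6, 0), (3, 4, 0), (5, 1, 0)]


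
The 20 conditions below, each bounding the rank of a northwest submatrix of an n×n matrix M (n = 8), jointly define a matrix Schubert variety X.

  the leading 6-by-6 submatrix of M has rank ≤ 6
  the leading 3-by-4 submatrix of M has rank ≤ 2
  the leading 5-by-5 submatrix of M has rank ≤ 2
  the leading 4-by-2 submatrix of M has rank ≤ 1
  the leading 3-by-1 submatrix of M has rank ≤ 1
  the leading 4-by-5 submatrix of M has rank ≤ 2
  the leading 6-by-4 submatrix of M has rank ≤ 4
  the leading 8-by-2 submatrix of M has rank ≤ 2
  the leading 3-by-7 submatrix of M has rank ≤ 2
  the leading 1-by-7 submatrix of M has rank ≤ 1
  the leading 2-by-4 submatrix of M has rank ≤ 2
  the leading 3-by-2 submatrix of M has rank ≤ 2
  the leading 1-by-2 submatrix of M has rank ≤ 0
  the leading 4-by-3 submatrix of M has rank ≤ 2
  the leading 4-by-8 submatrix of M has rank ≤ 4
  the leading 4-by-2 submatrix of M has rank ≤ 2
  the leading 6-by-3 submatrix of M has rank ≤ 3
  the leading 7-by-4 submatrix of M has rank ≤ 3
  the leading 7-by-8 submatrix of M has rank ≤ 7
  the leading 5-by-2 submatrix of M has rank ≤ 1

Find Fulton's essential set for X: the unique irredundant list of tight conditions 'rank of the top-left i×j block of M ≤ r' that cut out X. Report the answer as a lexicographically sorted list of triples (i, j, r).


Recovering R(i,j) via the rank-extension bound from the 20 conditions:

  0 | 0 | 1 | 1 | 1 | 1 | 1 | 1
  1 | 1 | 2 | 2 | 2 | 2 | 2 | 2
  1 | 1 | 2 | 2 | 2 | 2 | 2 | 3
  1 | 1 | 2 | 2 | 2 | 3 | 3 | 4
  1 | 1 | 2 | 2 | 2 | 3 | 4 | 5
  1 | 2 | 3 | 3 | 3 | 4 | 5 | 6
  1 | 2 | 3 | 3 | 4 | 5 | 6 | 7
  1 | 2 | 3 | 4 | 5 | 6 | 7 | 8

reading off 1-entries of Δ²R: w = (3, 1, 8, 6, 7, 2, 5, 4).

D(w) has 14 cells with 5 SE-corners; essential set:

[(1, 2, 0), (3, 7, 2), (5, 2, 1), (5, 5, 2), (7, 4, 3)]


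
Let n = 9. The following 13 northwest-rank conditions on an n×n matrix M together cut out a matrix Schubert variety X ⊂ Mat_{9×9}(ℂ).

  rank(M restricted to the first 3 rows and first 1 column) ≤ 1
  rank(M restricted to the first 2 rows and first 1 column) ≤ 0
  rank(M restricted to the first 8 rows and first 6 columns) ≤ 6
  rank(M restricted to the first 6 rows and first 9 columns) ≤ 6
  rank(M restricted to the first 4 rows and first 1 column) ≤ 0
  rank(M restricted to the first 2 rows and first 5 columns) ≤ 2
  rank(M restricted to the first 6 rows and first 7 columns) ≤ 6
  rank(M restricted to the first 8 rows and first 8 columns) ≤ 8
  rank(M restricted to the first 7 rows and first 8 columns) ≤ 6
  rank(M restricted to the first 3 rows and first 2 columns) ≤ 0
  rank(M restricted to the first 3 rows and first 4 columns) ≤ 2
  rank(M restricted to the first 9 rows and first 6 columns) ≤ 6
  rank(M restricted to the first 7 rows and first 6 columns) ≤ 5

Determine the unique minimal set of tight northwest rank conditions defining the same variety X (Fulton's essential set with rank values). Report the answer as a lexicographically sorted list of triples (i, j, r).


Rank table r_w(9×9) implied by the 13 constraints:

  i=1: 0  0  1  1  1  1  1  1  1
  i=2: 0  0  1  2  2  2  2  2  2
  i=3: 0  0  1  2  3  3  3  3  3
  i=4: 0  1  2  3  4  4  4  4  4
  i=5: 1  2  3  4  5  5  5  5  5
  i=6: 1  2  3  4  5  5  6  6  6
  i=7: 1  2  3  4  5  5  6  6  7
  i=8: 1  2  3  4  5  6  7  7  8
  i=9: 1  2  3  4  5  6  7  8  9

second differences of R give the permutation w = (3, 4, 5, 2, 1, 7, 9, 6, 8).

|D(w)|=10, |Ess(w)|=4:

[(3, 2, 0), (4, 1, 0), (7, 6, 5), (7, 8, 6)]


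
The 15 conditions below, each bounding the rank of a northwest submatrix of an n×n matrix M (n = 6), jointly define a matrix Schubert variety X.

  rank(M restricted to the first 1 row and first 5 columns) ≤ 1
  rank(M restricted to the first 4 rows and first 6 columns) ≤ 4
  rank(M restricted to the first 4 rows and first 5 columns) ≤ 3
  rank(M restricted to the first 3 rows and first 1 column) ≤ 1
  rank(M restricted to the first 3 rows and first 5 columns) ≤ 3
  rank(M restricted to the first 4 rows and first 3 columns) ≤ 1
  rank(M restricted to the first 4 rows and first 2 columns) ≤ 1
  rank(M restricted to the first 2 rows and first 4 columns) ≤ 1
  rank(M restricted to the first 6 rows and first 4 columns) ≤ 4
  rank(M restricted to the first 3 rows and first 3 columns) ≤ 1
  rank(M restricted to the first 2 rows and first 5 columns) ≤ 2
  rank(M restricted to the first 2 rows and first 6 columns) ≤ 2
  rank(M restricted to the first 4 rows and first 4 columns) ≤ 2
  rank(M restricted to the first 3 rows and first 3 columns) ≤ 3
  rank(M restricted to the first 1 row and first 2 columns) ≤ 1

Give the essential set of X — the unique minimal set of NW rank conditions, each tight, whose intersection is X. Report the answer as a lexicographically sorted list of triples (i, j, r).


Computing R[i][j] = min implied NW-rank bound (n=6, 15 conditions):

  row 1: 1 1 1 1 1 1
  row 2: 1 1 1 1 2 2
  row 3: 1 1 1 2 3 3
  row 4: 1 1 1 2 3 4
  row 5: 1 2 2 3 4 5
  row 6: 1 2 3 4 5 6

the unique w with this rank table is (1, 5, 4, 6, 2, 3).

D(w) has 7 cells with 2 SE-corners; essential set:

[(2, 4, 1), (4, 3, 1)]
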